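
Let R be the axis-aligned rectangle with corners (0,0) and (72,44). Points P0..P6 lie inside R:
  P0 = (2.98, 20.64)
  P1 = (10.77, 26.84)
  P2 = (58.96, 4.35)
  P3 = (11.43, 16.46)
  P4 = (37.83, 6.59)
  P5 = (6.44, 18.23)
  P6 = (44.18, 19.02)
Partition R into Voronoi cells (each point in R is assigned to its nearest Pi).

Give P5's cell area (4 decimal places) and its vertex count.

Area of P5's cell: 118.4533 (5 vertices)

1. box [0,72]×[0,44]: [(0, 0) (72, 0) (72, 44) (0, 44)]
2. ⊥bis P5·P0 via (4.71,19.435): [(0, 12.6729) (0, 0) (72, 0) (72, 44) (21.8203, 44)]  |A|=2826.2169
3. ⊥bis P5·P1 via (8.605,22.535): [(7.3195, 23.1815) (0, 12.6729) (0, 0) (53.4148, 0)]  |A|=665.4964
4. ⊥bis P5·P2 via (32.7,11.29): [(32.4965, 10.5199) (7.3195, 23.1815) (0, 12.6729) (0, 0) (29.7163, 0)]  |A|=540.8436
5. ⊥bis P5·P3 via (8.935,17.345): [(10.4473, 21.6085) (7.3195, 23.1815) (0, 12.6729) (0, 0) (2.7826, 0)]  |A|=118.4533
6. ⊥bis P5·P4 via (22.135,12.41): [(10.4473, 21.6085) (7.3195, 23.1815) (0, 12.6729) (0, 0) (2.7826, 0)]  |A|=118.4533
7. ⊥bis P5·P6 via (25.31,18.625): [(10.4473, 21.6085) (7.3195, 23.1815) (0, 12.6729) (0, 0) (2.7826, 0)]  |A|=118.4533
8. canonical 5-gon: [(10.4473, 21.6085) (7.3195, 23.1815) (0, 12.6729) (0, 0) (2.7826, 0)]
9. shoelace: 118.4533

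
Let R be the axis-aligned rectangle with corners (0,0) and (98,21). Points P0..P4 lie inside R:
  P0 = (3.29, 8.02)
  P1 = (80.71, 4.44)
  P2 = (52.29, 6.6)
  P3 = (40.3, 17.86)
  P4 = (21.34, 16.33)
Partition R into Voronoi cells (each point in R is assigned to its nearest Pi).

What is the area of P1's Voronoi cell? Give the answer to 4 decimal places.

1. box [0,98]×[0,21]: [(0, 0) (98, 0) (98, 21) (0, 21)]
2. ⊥bis P1·P0 via (42,6.23): [(41.7119, 0) (98, 0) (98, 21) (42.683, 21)]  |A|=1171.8535
3. ⊥bis P1·P2 via (66.5,5.52): [(66.0805, 0) (98, 0) (98, 21) (67.6765, 21)]  |A|=653.5516
4. ⊥bis P1·P3 via (60.505,11.15): [(66.0805, 0) (98, 0) (98, 21) (67.6765, 21)]  |A|=653.5516
5. ⊥bis P1·P4 via (51.025,10.385): [(66.0805, 0) (98, 0) (98, 21) (67.6765, 21)]  |A|=653.5516
6. canonical 4-gon: [(66.0805, 0) (98, 0) (98, 21) (67.6765, 21)]
7. shoelace: 653.5516

Area of P1's cell: 653.5516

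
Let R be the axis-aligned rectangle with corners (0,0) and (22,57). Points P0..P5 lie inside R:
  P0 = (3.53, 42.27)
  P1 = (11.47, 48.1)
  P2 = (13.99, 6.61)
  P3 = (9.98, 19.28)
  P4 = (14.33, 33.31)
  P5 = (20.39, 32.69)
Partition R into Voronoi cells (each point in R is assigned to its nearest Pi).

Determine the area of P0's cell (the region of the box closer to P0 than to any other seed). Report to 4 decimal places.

Area of P0's cell: 154.9311

1. box [0,22]×[0,57]: [(0, 0) (22, 0) (22, 57) (0, 57)]
2. ⊥bis P0·P1 via (7.5,45.185): [(0, 55.3994) (0, 0) (22, 0) (22, 25.4371)]  |A|=889.2021
3. ⊥bis P0·P2 via (8.76,24.44): [(20.2562, 27.8121) (0, 55.3994) (0, 21.8705)]  |A|=339.5838
4. ⊥bis P0·P3 via (6.755,30.775): [(16.1461, 33.4097) (0, 55.3994) (0, 28.8798)]  |A|=214.0935
5. ⊥bis P0·P4 via (8.93,37.79): [(2.0044, 29.4422) (11.0519, 40.3476) (0, 55.3994) (0, 28.8798)]  |A|=154.9311
6. ⊥bis P0·P5 via (11.96,37.48): [(2.0044, 29.4422) (11.0519, 40.3476) (0, 55.3994) (0, 28.8798)]  |A|=154.9311
7. canonical 4-gon: [(2.0044, 29.4422) (11.0519, 40.3476) (0, 55.3994) (0, 28.8798)]
8. shoelace: 154.9311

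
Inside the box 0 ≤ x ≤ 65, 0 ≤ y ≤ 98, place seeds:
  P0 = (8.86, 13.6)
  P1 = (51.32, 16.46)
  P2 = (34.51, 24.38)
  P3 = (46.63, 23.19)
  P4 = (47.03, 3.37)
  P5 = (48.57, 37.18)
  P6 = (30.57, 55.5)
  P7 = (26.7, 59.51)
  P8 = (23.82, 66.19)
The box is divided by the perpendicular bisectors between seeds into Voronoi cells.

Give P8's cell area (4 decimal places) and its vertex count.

Area of P8's cell: 2025.9391 (5 vertices)

1. box [0,65]×[0,98]: [(0, 0) (65, 0) (65, 98) (0, 98)]
2. ⊥bis P8·P0 via (16.34,39.895): [(0, 44.5432) (65, 26.0529) (65, 98) (0, 98)]  |A|=4075.6267
3. ⊥bis P8·P1 via (37.57,41.325): [(0, 44.5432) (28.651, 36.3929) (65, 56.4934) (65, 98) (0, 98)]  |A|=3522.3872
4. ⊥bis P8·P2 via (29.165,45.285): [(0, 44.5432) (12.432, 41.0067) (58.1179, 52.6877) (65, 56.4934) (65, 98) (0, 98)]  |A|=3322.2683
5. ⊥bis P8·P3 via (35.225,44.69): [(0, 44.5432) (12.432, 41.0067) (43.029, 48.8298) (65, 60.4846) (65, 98) (0, 98)]  |A|=3262.9864
6. ⊥bis P8·P4 via (35.425,34.78): [(0, 44.5432) (12.432, 41.0067) (43.029, 48.8298) (65, 60.4846) (65, 98) (0, 98)]  |A|=3262.9864
7. ⊥bis P8·P5 via (36.195,51.685): [(0, 44.5432) (12.432, 41.0067) (28.4916, 45.1128) (65, 76.2601) (65, 98) (0, 98)]  |A|=2931.1341
8. ⊥bis P8·P6 via (27.195,60.845): [(0, 44.5432) (0.9498, 44.273) (65, 84.7163) (65, 98) (0, 98)]  |A|=2196.9286
9. ⊥bis P8·P7 via (25.26,62.85): [(0, 51.9595) (41.3705, 69.7958) (65, 84.7163) (65, 98) (0, 98)]  |A|=2025.9391
10. canonical 5-gon: [(0, 51.9595) (41.3705, 69.7958) (65, 84.7163) (65, 98) (0, 98)]
11. shoelace: 2025.9391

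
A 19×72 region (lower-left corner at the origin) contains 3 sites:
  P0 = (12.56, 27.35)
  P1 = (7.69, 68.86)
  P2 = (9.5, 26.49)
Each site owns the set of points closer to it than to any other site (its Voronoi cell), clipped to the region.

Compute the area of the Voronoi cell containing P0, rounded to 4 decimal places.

1. box [0,19]×[0,72]: [(0, 0) (19, 0) (19, 72) (0, 72)]
2. ⊥bis P0·P1 via (10.125,48.105): [(0, 46.9171) (0, 0) (19, 0) (19, 49.1462)]  |A|=912.6018
3. ⊥bis P0·P2 via (11.03,26.92): [(5.2372, 47.5316) (18.5958, 0) (19, 0) (19, 49.1462)]  |A|=347.8019
4. canonical 4-gon: [(5.2372, 47.5316) (18.5958, 0) (19, 0) (19, 49.1462)]
5. shoelace: 347.8019

Area of P0's cell: 347.8019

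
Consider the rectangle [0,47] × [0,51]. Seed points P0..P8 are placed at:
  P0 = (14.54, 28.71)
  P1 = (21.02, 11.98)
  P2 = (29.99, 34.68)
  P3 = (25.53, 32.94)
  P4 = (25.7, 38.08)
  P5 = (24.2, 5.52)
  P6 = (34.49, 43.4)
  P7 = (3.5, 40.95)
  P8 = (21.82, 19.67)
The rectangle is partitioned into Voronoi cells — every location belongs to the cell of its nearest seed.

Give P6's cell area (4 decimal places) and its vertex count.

Area of P6's cell: 288.9108 (4 vertices)

1. box [0,47]×[0,51]: [(0, 0) (47, 0) (47, 51) (0, 51)]
2. ⊥bis P6·P0 via (24.515,36.055): [(47, 5.5189) (47, 51) (13.5104, 51)]  |A|=761.5727
3. ⊥bis P6·P1 via (27.755,27.69): [(32.0212, 25.861) (47, 19.4395) (47, 51) (13.5104, 51)]  |A|=657.3157
4. ⊥bis P6·P2 via (32.24,39.04): [(16.2354, 47.2993) (47, 31.423) (47, 51) (13.5104, 51)]  |A|=363.1071
5. ⊥bis P6·P3 via (30.01,38.17): [(24.0759, 43.2531) (47, 31.423) (47, 51) (15.0321, 51)]  |A|=348.2178
6. ⊥bis P6·P4 via (30.095,40.74): [(30.617, 39.8776) (47, 31.423) (47, 51) (23.8853, 51)]  |A|=288.9108
7. ⊥bis P6·P5 via (29.345,24.46): [(30.617, 39.8776) (47, 31.423) (47, 51) (23.8853, 51)]  |A|=288.9108
8. ⊥bis P6·P7 via (18.995,42.175): [(30.617, 39.8776) (47, 31.423) (47, 51) (23.8853, 51)]  |A|=288.9108
9. ⊥bis P6·P8 via (28.155,31.535): [(30.617, 39.8776) (47, 31.423) (47, 51) (23.8853, 51)]  |A|=288.9108
10. canonical 4-gon: [(30.617, 39.8776) (47, 31.423) (47, 51) (23.8853, 51)]
11. shoelace: 288.9108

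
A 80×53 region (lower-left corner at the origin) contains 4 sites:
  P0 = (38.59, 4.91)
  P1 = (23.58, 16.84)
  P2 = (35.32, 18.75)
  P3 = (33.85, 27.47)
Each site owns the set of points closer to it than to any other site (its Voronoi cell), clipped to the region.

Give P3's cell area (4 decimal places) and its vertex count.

Area of P3's cell: 1849.3654 (5 vertices)

1. box [0,80]×[0,53]: [(0, 0) (80, 0) (80, 53) (0, 53)]
2. ⊥bis P3·P0 via (36.22,16.19): [(0, 8.5799) (80, 25.3885) (80, 53) (0, 53)]  |A|=2881.2638
3. ⊥bis P3·P1 via (28.715,22.155): [(0, 49.8975) (35.1268, 15.9603) (80, 25.3885) (80, 53) (0, 53)]  |A|=2155.5861
4. ⊥bis P3·P2 via (34.585,23.11): [(0, 49.8975) (28.7455, 22.1256) (80, 30.766) (80, 53) (0, 53)]  |A|=1849.3654
5. canonical 5-gon: [(0, 49.8975) (28.7455, 22.1256) (80, 30.766) (80, 53) (0, 53)]
6. shoelace: 1849.3654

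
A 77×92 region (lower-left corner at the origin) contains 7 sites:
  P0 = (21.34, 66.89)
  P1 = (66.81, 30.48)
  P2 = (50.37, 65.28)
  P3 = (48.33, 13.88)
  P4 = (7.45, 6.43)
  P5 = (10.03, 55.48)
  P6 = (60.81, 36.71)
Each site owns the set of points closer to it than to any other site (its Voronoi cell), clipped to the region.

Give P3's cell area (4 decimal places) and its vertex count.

1. box [0,77]×[0,92]: [(0, 0) (77, 0) (77, 92) (0, 92)]
2. ⊥bis P3·P0 via (34.835,40.385): [(0, 22.6488) (0, 0) (77, 0) (77, 61.8533)]  |A|=3253.3295
3. ⊥bis P3·P1 via (57.57,22.18): [(39.2142, 42.6147) (0, 22.6488) (0, 0) (77, 0) (77, 0.5495)]  |A|=2095.1229
4. ⊥bis P3·P2 via (49.35,39.58): [(41.6662, 39.885) (34.4179, 40.1726) (0, 22.6488) (0, 0) (77, 0) (77, 0.5495)]  |A|=2085.5828
5. ⊥bis P3·P4 via (27.89,10.155): [(41.6662, 39.885) (34.4179, 40.1726) (23.4383, 34.5824) (29.7407, 0) (77, 0) (77, 0.5495)]  |A|=1305.9063
6. ⊥bis P3·P5 via (29.18,34.68): [(41.6662, 39.885) (35.1158, 40.1449) (24.248, 30.1393) (29.7407, 0) (77, 0) (77, 0.5495)]  |A|=1275.6093
7. ⊥bis P3·P6 via (54.57,25.295): [(54.9667, 25.0782) (32.243, 37.5) (24.248, 30.1393) (29.7407, 0) (77, 0) (77, 0.5495)]  |A|=1180.9493
8. canonical 6-gon: [(54.9667, 25.0782) (32.243, 37.5) (24.248, 30.1393) (29.7407, 0) (77, 0) (77, 0.5495)]
9. shoelace: 1180.9493

Area of P3's cell: 1180.9493 (6 vertices)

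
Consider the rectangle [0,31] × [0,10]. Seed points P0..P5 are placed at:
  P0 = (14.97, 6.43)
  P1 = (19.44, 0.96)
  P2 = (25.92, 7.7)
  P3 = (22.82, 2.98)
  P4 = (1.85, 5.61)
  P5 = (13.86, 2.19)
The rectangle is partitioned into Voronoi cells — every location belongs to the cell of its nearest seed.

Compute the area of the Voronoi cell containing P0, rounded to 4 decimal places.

Area of P0's cell: 61.3087

1. box [0,31]×[0,10]: [(0, 0) (31, 0) (31, 10) (0, 10)]
2. ⊥bis P0·P1 via (17.205,3.695): [(0, 0) (12.6834, 0) (24.9205, 10) (0, 10)]  |A|=188.0195
3. ⊥bis P0·P2 via (20.445,7.065): [(0, 0) (12.6834, 0) (20.5215, 6.4052) (20.1046, 10) (0, 10)]  |A|=179.3634
4. ⊥bis P0·P3 via (18.895,4.705): [(0, 0) (12.6834, 0) (19.1495, 5.284) (20.3379, 7.9882) (20.1046, 10) (0, 10)]  |A|=178.1745
5. ⊥bis P0·P4 via (8.41,6.02): [(8.7862, 0) (12.6834, 0) (19.1495, 5.284) (20.3379, 7.9882) (20.1046, 10) (8.1613, 10)]  |A|=93.437
6. ⊥bis P0·P5 via (14.415,4.31): [(8.4188, 5.8798) (17.098, 3.6076) (19.1495, 5.284) (20.3379, 7.9882) (20.1046, 10) (8.1613, 10)]  |A|=61.3087
7. canonical 6-gon: [(8.4188, 5.8798) (17.098, 3.6076) (19.1495, 5.284) (20.3379, 7.9882) (20.1046, 10) (8.1613, 10)]
8. shoelace: 61.3087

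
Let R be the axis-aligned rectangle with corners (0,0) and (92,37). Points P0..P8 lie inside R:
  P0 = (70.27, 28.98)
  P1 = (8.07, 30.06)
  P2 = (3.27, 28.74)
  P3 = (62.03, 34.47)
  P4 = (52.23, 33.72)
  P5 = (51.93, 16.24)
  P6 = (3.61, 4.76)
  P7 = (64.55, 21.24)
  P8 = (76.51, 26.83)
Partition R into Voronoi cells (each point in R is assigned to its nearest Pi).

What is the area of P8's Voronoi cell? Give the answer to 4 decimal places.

1. box [0,92]×[0,37]: [(0, 0) (92, 0) (92, 37) (0, 37)]
2. ⊥bis P8·P0 via (73.39,27.905): [(63.7753, 0) (92, 0) (92, 37) (76.5237, 37)]  |A|=808.4687
3. ⊥bis P8·P1 via (42.29,28.445): [(63.7753, 0) (92, 0) (92, 37) (76.5237, 37)]  |A|=808.4687
4. ⊥bis P8·P2 via (39.89,27.785): [(63.7753, 0) (92, 0) (92, 37) (76.5237, 37)]  |A|=808.4687
5. ⊥bis P8·P3 via (69.27,30.65): [(63.7753, 0) (92, 0) (92, 37) (76.5237, 37)]  |A|=808.4687
6. ⊥bis P8·P4 via (64.37,30.275): [(63.7753, 0) (92, 0) (92, 37) (76.5237, 37)]  |A|=808.4687
7. ⊥bis P8·P5 via (64.22,21.535): [(68.0957, 12.5393) (73.4981, 0) (92, 0) (92, 37) (76.5237, 37)]  |A|=747.5104
8. ⊥bis P8·P6 via (40.06,15.795): [(68.0957, 12.5393) (73.4981, 0) (92, 0) (92, 37) (76.5237, 37)]  |A|=747.5104
9. ⊥bis P8·P7 via (70.53,24.035): [(71.4088, 22.1548) (81.7638, 0) (92, 0) (92, 37) (76.5237, 37)]  |A|=609.2031
10. canonical 5-gon: [(71.4088, 22.1548) (81.7638, 0) (92, 0) (92, 37) (76.5237, 37)]
11. shoelace: 609.2031

Area of P8's cell: 609.2031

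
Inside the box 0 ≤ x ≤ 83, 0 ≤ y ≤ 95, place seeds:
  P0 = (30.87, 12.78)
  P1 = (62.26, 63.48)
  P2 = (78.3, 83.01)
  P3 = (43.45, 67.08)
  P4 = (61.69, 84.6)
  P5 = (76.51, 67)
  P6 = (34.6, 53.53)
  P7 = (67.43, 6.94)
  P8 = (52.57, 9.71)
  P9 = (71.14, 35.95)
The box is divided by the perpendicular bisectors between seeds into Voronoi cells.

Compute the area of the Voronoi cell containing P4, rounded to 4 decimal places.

1. box [0,83]×[0,95]: [(0, 0) (83, 0) (83, 95) (0, 95)]
2. ⊥bis P4·P0 via (46.28,48.69): [(0, 68.5501) (83, 32.9324) (83, 95) (0, 95)]  |A|=3673.4776
3. ⊥bis P4·P1 via (61.975,74.04): [(0, 72.3674) (83, 74.6074) (83, 95) (0, 95)]  |A|=1785.5452
4. ⊥bis P4·P2 via (69.995,83.805): [(0, 72.3674) (69.0786, 74.2317) (71.0666, 95) (0, 95)]  |A|=1519.6809
5. ⊥bis P4·P3 via (52.57,75.84): [(54.4929, 73.8381) (69.0786, 74.2317) (71.0666, 95) (34.1663, 95)]  |A|=541.5097
6. ⊥bis P4·P5 via (69.1,75.8): [(54.4929, 73.8381) (67.1766, 74.1804) (69.24, 75.9179) (71.0666, 95) (34.1663, 95)]  |A|=539.9102
7. ⊥bis P4·P6 via (48.145,69.065): [(54.4929, 73.8381) (67.1766, 74.1804) (69.24, 75.9179) (71.0666, 95) (34.1663, 95)]  |A|=539.9102
8. ⊥bis P4·P7 via (64.56,45.77): [(54.4929, 73.8381) (67.1766, 74.1804) (69.24, 75.9179) (71.0666, 95) (34.1663, 95)]  |A|=539.9102
9. ⊥bis P4·P8 via (57.13,47.155): [(54.4929, 73.8381) (67.1766, 74.1804) (69.24, 75.9179) (71.0666, 95) (34.1663, 95)]  |A|=539.9102
10. ⊥bis P4·P9 via (66.415,60.275): [(54.4929, 73.8381) (67.1766, 74.1804) (69.24, 75.9179) (71.0666, 95) (34.1663, 95)]  |A|=539.9102
11. canonical 5-gon: [(54.4929, 73.8381) (67.1766, 74.1804) (69.24, 75.9179) (71.0666, 95) (34.1663, 95)]
12. shoelace: 539.9102

Area of P4's cell: 539.9102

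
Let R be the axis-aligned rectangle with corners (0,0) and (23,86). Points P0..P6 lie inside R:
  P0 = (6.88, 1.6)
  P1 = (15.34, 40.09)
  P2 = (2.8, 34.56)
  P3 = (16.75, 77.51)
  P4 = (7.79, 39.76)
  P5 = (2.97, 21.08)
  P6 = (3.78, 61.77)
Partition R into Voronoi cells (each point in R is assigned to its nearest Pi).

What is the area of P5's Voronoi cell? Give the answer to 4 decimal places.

Area of P5's cell: 319.3598

1. box [0,23]×[0,86]: [(0, 0) (23, 0) (23, 86) (0, 86)]
2. ⊥bis P5·P0 via (4.925,11.34): [(0, 10.3515) (23, 14.968) (23, 86) (0, 86)]  |A|=1686.8263
3. ⊥bis P5·P1 via (9.155,30.585): [(0, 36.5423) (0, 10.3515) (23, 14.968) (23, 21.5759)]  |A|=377.1853
4. ⊥bis P5·P2 via (2.885,27.82): [(13.2042, 27.9501) (0, 27.7836) (0, 10.3515) (23, 14.968) (23, 21.5759)]  |A|=319.3598
5. ⊥bis P5·P3 via (9.86,49.295): [(13.2042, 27.9501) (0, 27.7836) (0, 10.3515) (23, 14.968) (23, 21.5759)]  |A|=319.3598
6. ⊥bis P5·P4 via (5.38,30.42): [(13.2042, 27.9501) (0, 27.7836) (0, 10.3515) (23, 14.968) (23, 21.5759)]  |A|=319.3598
7. ⊥bis P5·P6 via (3.375,41.425): [(13.2042, 27.9501) (0, 27.7836) (0, 10.3515) (23, 14.968) (23, 21.5759)]  |A|=319.3598
8. canonical 5-gon: [(13.2042, 27.9501) (0, 27.7836) (0, 10.3515) (23, 14.968) (23, 21.5759)]
9. shoelace: 319.3598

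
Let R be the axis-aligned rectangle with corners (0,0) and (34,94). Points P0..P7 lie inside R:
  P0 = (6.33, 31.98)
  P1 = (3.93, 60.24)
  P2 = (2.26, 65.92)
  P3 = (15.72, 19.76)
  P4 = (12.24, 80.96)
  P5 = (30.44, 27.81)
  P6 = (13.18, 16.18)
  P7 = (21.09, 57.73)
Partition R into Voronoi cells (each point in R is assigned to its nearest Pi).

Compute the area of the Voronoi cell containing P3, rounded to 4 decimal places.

1. box [0,34]×[0,94]: [(0, 0) (34, 0) (34, 94) (0, 94)]
2. ⊥bis P3·P0 via (11.025,25.87): [(0, 17.3983) (0, 0) (34, 0) (34, 43.5243)]  |A|=1035.683
3. ⊥bis P3·P1 via (9.825,40): [(0, 17.3983) (0, 0) (34, 0) (34, 43.5243)]  |A|=1035.683
4. ⊥bis P3·P2 via (8.99,42.84): [(0, 17.3983) (0, 0) (34, 0) (34, 43.5243)]  |A|=1035.683
5. ⊥bis P3·P4 via (13.98,50.36): [(0, 17.3983) (0, 0) (34, 0) (34, 43.5243)]  |A|=1035.683
6. ⊥bis P3·P5 via (23.08,23.785): [(18.7102, 31.7754) (0, 17.3983) (0, 0) (34, 0) (34, 3.817)]  |A|=732.1255
7. ⊥bis P3·P6 via (14.45,17.97): [(33.7477, 4.2783) (18.7102, 31.7754) (7.3238, 23.026)]  |A|=222.3311
8. ⊥bis P3·P7 via (18.405,38.745): [(33.7477, 4.2783) (18.7102, 31.7754) (7.3238, 23.026)]  |A|=222.3311
9. canonical 3-gon: [(33.7477, 4.2783) (18.7102, 31.7754) (7.3238, 23.026)]
10. shoelace: 222.3311

Area of P3's cell: 222.3311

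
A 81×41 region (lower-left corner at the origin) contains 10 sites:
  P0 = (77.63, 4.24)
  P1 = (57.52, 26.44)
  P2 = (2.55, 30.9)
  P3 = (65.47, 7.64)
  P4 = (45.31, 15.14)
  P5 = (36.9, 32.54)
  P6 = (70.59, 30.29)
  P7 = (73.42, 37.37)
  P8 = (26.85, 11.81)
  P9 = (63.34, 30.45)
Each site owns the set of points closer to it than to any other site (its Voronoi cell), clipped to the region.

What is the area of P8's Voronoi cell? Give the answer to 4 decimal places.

Area of P8's cell: 705.8992

1. box [0,81]×[0,41]: [(0, 0) (81, 0) (81, 41) (0, 41)]
2. ⊥bis P8·P0 via (52.24,8.025): [(0, 0) (51.0437, 0) (57.1557, 41) (0, 41)]  |A|=2218.0878
3. ⊥bis P8·P1 via (42.185,19.125): [(0, 0) (51.0437, 0) (51.1066, 0.422) (31.7503, 41) (0, 41)]  |A|=1702.6376
4. ⊥bis P8·P2 via (14.7,21.355): [(0, 2.6431) (0, 0) (51.0437, 0) (51.1066, 0.422) (31.7503, 41) (30.133, 41)]  |A|=1124.7326
5. ⊥bis P8·P3 via (46.16,9.725): [(0, 2.6431) (0, 0) (45.1099, 0) (46.2539, 10.595) (31.7503, 41) (30.133, 41)]  |A|=1091.9549
6. ⊥bis P8·P4 via (36.08,13.475): [(0, 2.6431) (0, 0) (38.5108, 0) (31.1148, 41) (30.133, 41)]  |A|=849.4182
7. ⊥bis P8·P5 via (31.875,22.175): [(19.9036, 27.9788) (0, 2.6431) (0, 0) (38.5108, 0) (34.7632, 20.7748)]  |A|=705.8992
8. ⊥bis P8·P6 via (48.72,21.05): [(19.9036, 27.9788) (0, 2.6431) (0, 0) (38.5108, 0) (34.7632, 20.7748)]  |A|=705.8992
9. ⊥bis P8·P7 via (50.135,24.59): [(19.9036, 27.9788) (0, 2.6431) (0, 0) (38.5108, 0) (34.7632, 20.7748)]  |A|=705.8992
10. ⊥bis P8·P9 via (45.095,21.13): [(19.9036, 27.9788) (0, 2.6431) (0, 0) (38.5108, 0) (34.7632, 20.7748)]  |A|=705.8992
11. canonical 5-gon: [(19.9036, 27.9788) (0, 2.6431) (0, 0) (38.5108, 0) (34.7632, 20.7748)]
12. shoelace: 705.8992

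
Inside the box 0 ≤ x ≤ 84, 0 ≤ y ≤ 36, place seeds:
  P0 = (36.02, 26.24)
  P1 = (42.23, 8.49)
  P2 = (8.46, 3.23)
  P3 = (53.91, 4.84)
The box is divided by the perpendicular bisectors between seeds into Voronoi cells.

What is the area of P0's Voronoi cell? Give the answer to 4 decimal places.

Area of P0's cell: 887.6707

1. box [0,84]×[0,36]: [(0, 0) (84, 0) (84, 36) (0, 36)]
2. ⊥bis P0·P1 via (39.125,17.365): [(0, 3.6768) (84, 33.0649) (84, 36) (0, 36)]  |A|=1480.849
3. ⊥bis P0·P2 via (22.24,14.735): [(24.3577, 12.1985) (84, 33.0649) (84, 36) (4.4857, 36)]  |A|=1033.8054
4. ⊥bis P0·P3 via (44.965,15.54): [(24.3577, 12.1985) (52.9222, 22.1921) (69.4392, 36) (4.4857, 36)]  |A|=887.6707
5. canonical 4-gon: [(24.3577, 12.1985) (52.9222, 22.1921) (69.4392, 36) (4.4857, 36)]
6. shoelace: 887.6707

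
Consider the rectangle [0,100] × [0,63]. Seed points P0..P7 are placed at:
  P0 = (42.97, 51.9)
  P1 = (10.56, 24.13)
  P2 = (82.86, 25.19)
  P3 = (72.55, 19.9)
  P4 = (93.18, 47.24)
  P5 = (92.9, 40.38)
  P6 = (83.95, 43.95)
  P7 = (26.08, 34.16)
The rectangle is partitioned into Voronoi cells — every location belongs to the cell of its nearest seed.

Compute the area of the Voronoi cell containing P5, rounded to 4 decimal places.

Area of P5's cell: 189.8220

1. box [0,100]×[0,63]: [(0, 0) (100, 0) (100, 63) (0, 63)]
2. ⊥bis P5·P0 via (67.935,46.14): [(57.2894, 0) (100, 0) (100, 63) (71.825, 63)]  |A|=2232.8954
3. ⊥bis P5·P1 via (51.73,32.255): [(57.7239, 1.8832) (58.0956, 0) (100, 0) (100, 63) (71.825, 63)]  |A|=2232.1364
4. ⊥bis P5·P2 via (87.88,32.785): [(67.9005, 45.9906) (100, 24.7742) (100, 63) (71.825, 63)]  |A|=853.1339
5. ⊥bis P5·P3 via (82.725,30.14): [(67.9005, 45.9906) (100, 24.7742) (100, 63) (71.825, 63)]  |A|=853.1339
6. ⊥bis P5·P4 via (93.04,43.81): [(69.7623, 44.7601) (100, 24.7742) (100, 43.5259)]  |A|=283.5054
7. ⊥bis P5·P6 via (88.425,42.165): [(89.1446, 43.969) (85.3504, 34.457) (100, 24.7742) (100, 43.5259)]  |A|=189.822
8. ⊥bis P5·P7 via (59.49,37.27): [(89.1446, 43.969) (85.3504, 34.457) (100, 24.7742) (100, 43.5259)]  |A|=189.822
9. canonical 4-gon: [(89.1446, 43.969) (85.3504, 34.457) (100, 24.7742) (100, 43.5259)]
10. shoelace: 189.822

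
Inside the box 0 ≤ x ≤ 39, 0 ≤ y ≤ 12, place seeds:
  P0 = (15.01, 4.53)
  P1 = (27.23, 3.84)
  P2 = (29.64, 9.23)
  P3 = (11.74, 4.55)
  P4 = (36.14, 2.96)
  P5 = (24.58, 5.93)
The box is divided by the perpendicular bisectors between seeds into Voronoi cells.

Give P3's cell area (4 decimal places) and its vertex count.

Area of P3's cell: 160.6072 (4 vertices)

1. box [0,39]×[0,12]: [(0, 0) (39, 0) (39, 12) (0, 12)]
2. ⊥bis P3·P0 via (13.375,4.54): [(0, 0) (13.3472, 0) (13.4206, 12) (0, 12)]  |A|=160.6072
3. ⊥bis P3·P1 via (19.485,4.195): [(0, 0) (13.3472, 0) (13.4206, 12) (0, 12)]  |A|=160.6072
4. ⊥bis P3·P2 via (20.69,6.89): [(0, 0) (13.3472, 0) (13.4206, 12) (0, 12)]  |A|=160.6072
5. ⊥bis P3·P4 via (23.94,3.755): [(0, 0) (13.3472, 0) (13.4206, 12) (0, 12)]  |A|=160.6072
6. ⊥bis P3·P5 via (18.16,5.24): [(0, 0) (13.3472, 0) (13.4206, 12) (0, 12)]  |A|=160.6072
7. canonical 4-gon: [(0, 0) (13.3472, 0) (13.4206, 12) (0, 12)]
8. shoelace: 160.6072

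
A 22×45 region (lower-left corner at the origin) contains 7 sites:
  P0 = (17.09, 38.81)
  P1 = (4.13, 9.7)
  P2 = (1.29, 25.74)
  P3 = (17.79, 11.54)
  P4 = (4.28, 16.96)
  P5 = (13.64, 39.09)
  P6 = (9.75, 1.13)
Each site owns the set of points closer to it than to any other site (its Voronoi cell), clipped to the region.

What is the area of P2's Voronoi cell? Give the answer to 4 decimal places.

1. box [0,22]×[0,45]: [(0, 0) (22, 0) (22, 45) (0, 45)]
2. ⊥bis P2·P0 via (9.19,32.275): [(0, 43.3846) (0, 0) (22, 0) (22, 16.7893)]  |A|=661.9126
3. ⊥bis P2·P1 via (2.71,17.72): [(18.8641, 20.5802) (0, 43.3846) (0, 17.2402)]  |A|=246.5954
4. ⊥bis P2·P3 via (9.54,18.64): [(9.8337, 18.9813) (15.1126, 25.1153) (0, 43.3846) (0, 17.2402)]  |A|=223.1196
5. ⊥bis P2·P4 via (2.785,21.35): [(14.8333, 25.453) (0, 43.3846) (0, 20.4016)]  |A|=170.4564
6. ⊥bis P2·P5 via (7.465,32.415): [(14.8333, 25.453) (14.32, 26.0735) (0, 39.3208) (0, 20.4016)]  |A|=141.3601
7. ⊥bis P2·P6 via (5.52,13.435): [(14.8333, 25.453) (14.32, 26.0735) (0, 39.3208) (0, 20.4016)]  |A|=141.3601
8. canonical 4-gon: [(14.8333, 25.453) (14.32, 26.0735) (0, 39.3208) (0, 20.4016)]
9. shoelace: 141.3601

Area of P2's cell: 141.3601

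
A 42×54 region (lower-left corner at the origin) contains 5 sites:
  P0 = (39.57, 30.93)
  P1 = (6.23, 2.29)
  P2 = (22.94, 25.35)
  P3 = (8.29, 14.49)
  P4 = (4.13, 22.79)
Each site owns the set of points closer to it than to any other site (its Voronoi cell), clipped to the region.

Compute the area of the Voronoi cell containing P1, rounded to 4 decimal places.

Area of P1's cell: 214.0880

1. box [0,42]×[0,54]: [(0, 0) (42, 0) (42, 54) (0, 54)]
2. ⊥bis P1·P0 via (22.9,16.61): [(0, 43.268) (0, 0) (37.1685, 0)]  |A|=804.103
3. ⊥bis P1·P2 via (14.585,13.82): [(0, 24.3887) (0, 0) (33.6568, 0)]  |A|=410.4232
4. ⊥bis P1·P3 via (7.26,8.39): [(26.5805, 5.1277) (0, 9.6159) (0, 0) (33.6568, 0)]  |A|=214.088
5. ⊥bis P1·P4 via (5.18,12.54): [(26.5805, 5.1277) (0, 9.6159) (0, 0) (33.6568, 0)]  |A|=214.088
6. canonical 4-gon: [(26.5805, 5.1277) (0, 9.6159) (0, 0) (33.6568, 0)]
7. shoelace: 214.088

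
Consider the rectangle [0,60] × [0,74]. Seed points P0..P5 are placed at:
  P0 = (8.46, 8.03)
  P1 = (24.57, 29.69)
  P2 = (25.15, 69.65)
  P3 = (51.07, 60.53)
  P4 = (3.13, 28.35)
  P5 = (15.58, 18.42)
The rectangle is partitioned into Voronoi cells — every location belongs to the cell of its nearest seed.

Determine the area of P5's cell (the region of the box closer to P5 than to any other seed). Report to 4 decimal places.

Area of P5's cell: 498.2945

1. box [0,60]×[0,74]: [(0, 0) (60, 0) (60, 74) (0, 74)]
2. ⊥bis P5·P0 via (12.02,13.225): [(0, 21.462) (31.3188, 0) (60, 0) (60, 74) (0, 74)]  |A|=4103.9176
3. ⊥bis P5·P1 via (20.075,24.055): [(0, 40.0687) (0, 21.462) (31.3188, 0) (50.2307, 0)]  |A|=670.2569
4. ⊥bis P5·P2 via (20.365,44.035): [(0, 40.0687) (0, 21.462) (31.3188, 0) (50.2307, 0)]  |A|=670.2569
5. ⊥bis P5·P3 via (33.325,39.475): [(0, 40.0687) (0, 21.462) (31.3188, 0) (50.2307, 0)]  |A|=670.2569
6. ⊥bis P5·P4 via (9.355,23.385): [(13.85, 29.0207) (5.0572, 17.9965) (31.3188, 0) (50.2307, 0)]  |A|=498.2945
7. canonical 4-gon: [(13.85, 29.0207) (5.0572, 17.9965) (31.3188, 0) (50.2307, 0)]
8. shoelace: 498.2945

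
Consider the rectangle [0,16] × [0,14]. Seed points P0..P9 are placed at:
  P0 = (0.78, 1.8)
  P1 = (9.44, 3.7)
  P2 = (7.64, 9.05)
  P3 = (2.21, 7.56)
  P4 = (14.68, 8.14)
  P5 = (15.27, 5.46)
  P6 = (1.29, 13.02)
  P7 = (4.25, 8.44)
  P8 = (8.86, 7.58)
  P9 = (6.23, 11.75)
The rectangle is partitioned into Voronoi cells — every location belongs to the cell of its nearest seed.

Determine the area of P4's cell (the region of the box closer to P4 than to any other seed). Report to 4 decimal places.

Area of P4's cell: 31.9329

1. box [0,16]×[0,14]: [(0, 0) (16, 0) (16, 14) (0, 14)]
2. ⊥bis P4·P0 via (7.73,4.97): [(9.9969, 0) (16, 0) (16, 14) (3.6113, 14)]  |A|=128.7428
3. ⊥bis P4·P1 via (12.06,5.92): [(16, 1.2701) (16, 14) (5.2136, 14)]  |A|=68.655
4. ⊥bis P4·P2 via (11.16,8.595): [(10.9791, 7.1956) (16, 1.2701) (16, 14) (11.8587, 14)]  |A|=46.0473
5. ⊥bis P4·P3 via (8.445,7.85): [(10.9791, 7.1956) (16, 1.2701) (16, 14) (11.8587, 14)]  |A|=46.0473
6. ⊥bis P4·P5 via (14.975,6.8): [(10.9791, 7.1956) (11.8899, 6.1208) (16, 7.0257) (16, 14) (11.8587, 14)]  |A|=34.2192
7. ⊥bis P4·P6 via (7.985,10.58): [(10.9791, 7.1956) (11.8899, 6.1208) (16, 7.0257) (16, 14) (11.8587, 14)]  |A|=34.2192
8. ⊥bis P4·P7 via (9.465,8.29): [(10.9791, 7.1956) (11.8899, 6.1208) (16, 7.0257) (16, 14) (11.8587, 14)]  |A|=34.2192
9. ⊥bis P4·P8 via (11.77,7.86): [(11.4692, 10.9867) (11.9364, 6.131) (16, 7.0257) (16, 14) (11.8587, 14)]  |A|=32.1142
10. ⊥bis P4·P9 via (10.455,9.945): [(11.7161, 12.8968) (11.4692, 10.9867) (11.9364, 6.131) (16, 7.0257) (16, 14) (12.1874, 14)]  |A|=31.9329
11. canonical 6-gon: [(11.7161, 12.8968) (11.4692, 10.9867) (11.9364, 6.131) (16, 7.0257) (16, 14) (12.1874, 14)]
12. shoelace: 31.9329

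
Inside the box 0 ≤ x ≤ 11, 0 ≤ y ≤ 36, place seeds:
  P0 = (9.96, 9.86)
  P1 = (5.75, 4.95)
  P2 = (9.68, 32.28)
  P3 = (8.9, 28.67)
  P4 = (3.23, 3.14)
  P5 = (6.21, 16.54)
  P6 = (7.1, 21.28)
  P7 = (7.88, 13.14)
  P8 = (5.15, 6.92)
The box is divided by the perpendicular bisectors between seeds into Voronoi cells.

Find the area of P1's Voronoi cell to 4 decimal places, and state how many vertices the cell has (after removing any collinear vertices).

Area of P1's cell: 34.4020 (5 vertices)

1. box [0,11]×[0,36]: [(0, 0) (11, 0) (11, 36) (0, 36)]
2. ⊥bis P1·P0 via (7.855,7.405): [(0, 14.1401) (0, 0) (11, 0) (11, 4.7084)]  |A|=103.6668
3. ⊥bis P1·P2 via (7.715,18.615): [(0, 14.1401) (0, 0) (11, 0) (11, 4.7084)]  |A|=103.6668
4. ⊥bis P1·P3 via (7.325,16.81): [(0, 14.1401) (0, 0) (11, 0) (11, 4.7084)]  |A|=103.6668
5. ⊥bis P1·P4 via (4.49,4.045): [(0, 14.1401) (0, 10.2963) (7.3953, 0) (11, 0) (11, 4.7084)]  |A|=65.5946
6. ⊥bis P1·P5 via (5.98,10.745): [(3.8616, 10.8291) (0, 10.9823) (0, 10.2963) (7.3953, 0) (11, 0) (11, 4.7084)]  |A|=59.4975
7. ⊥bis P1·P6 via (6.425,13.115): [(3.8616, 10.8291) (0, 10.9823) (0, 10.2963) (7.3953, 0) (11, 0) (11, 4.7084)]  |A|=59.4975
8. ⊥bis P1·P7 via (6.815,9.045): [(5.5624, 9.3708) (0, 10.8174) (0, 10.2963) (7.3953, 0) (11, 0) (11, 4.7084)]  |A|=56.3535
9. ⊥bis P1·P8 via (5.45,5.935): [(8.4897, 6.8608) (3.5485, 5.3559) (7.3953, 0) (11, 0) (11, 4.7084)]  |A|=34.402
10. canonical 5-gon: [(8.4897, 6.8608) (3.5485, 5.3559) (7.3953, 0) (11, 0) (11, 4.7084)]
11. shoelace: 34.402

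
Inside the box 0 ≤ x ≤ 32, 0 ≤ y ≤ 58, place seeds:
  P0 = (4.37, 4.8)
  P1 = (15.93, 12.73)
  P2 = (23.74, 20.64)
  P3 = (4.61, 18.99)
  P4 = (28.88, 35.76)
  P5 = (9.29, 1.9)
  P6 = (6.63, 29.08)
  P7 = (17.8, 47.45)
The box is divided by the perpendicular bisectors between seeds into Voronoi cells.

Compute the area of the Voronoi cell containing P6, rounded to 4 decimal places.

1. box [0,32]×[0,58]: [(0, 0) (32, 0) (32, 58) (0, 58)]
2. ⊥bis P6·P0 via (5.5,16.94): [(0, 17.4519) (32, 14.4734) (32, 58) (0, 58)]  |A|=1345.1951
3. ⊥bis P6·P1 via (11.28,20.905): [(0, 17.4519) (4.4767, 17.0352) (32, 32.6907) (32, 58) (0, 58)]  |A|=1094.4949
4. ⊥bis P6·P2 via (15.185,24.86): [(0, 17.4519) (4.4767, 17.0352) (13.9962, 22.45) (31.5323, 58) (0, 58)]  |A|=858.3488
5. ⊥bis P6·P3 via (5.62,24.035): [(0, 25.1601) (13.8767, 22.382) (13.9962, 22.45) (31.5323, 58) (0, 58)]  |A|=790.9403
6. ⊥bis P6·P4 via (17.755,32.42): [(0, 25.1601) (13.8767, 22.382) (13.9962, 22.45) (18.1936, 30.9592) (10.0753, 58) (0, 58)]  |A|=500.8325
7. ⊥bis P6·P5 via (7.96,15.49): [(0, 25.1601) (13.8767, 22.382) (13.9962, 22.45) (18.1936, 30.9592) (10.0753, 58) (0, 58)]  |A|=500.8325
8. ⊥bis P6·P7 via (12.215,38.265): [(0, 45.6924) (0, 25.1601) (13.8767, 22.382) (13.9962, 22.45) (18.1936, 30.9592) (16.8455, 35.4494)]  |A|=283.5672
9. canonical 6-gon: [(0, 45.6924) (0, 25.1601) (13.8767, 22.382) (13.9962, 22.45) (18.1936, 30.9592) (16.8455, 35.4494)]
10. shoelace: 283.5672

Area of P6's cell: 283.5672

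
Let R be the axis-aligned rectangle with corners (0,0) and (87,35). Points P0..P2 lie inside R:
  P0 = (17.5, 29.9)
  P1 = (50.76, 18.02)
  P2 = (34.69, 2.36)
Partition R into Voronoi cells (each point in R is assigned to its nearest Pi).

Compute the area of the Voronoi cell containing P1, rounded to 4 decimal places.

Area of P1's cell: 1655.8044

1. box [0,87]×[0,35]: [(0, 0) (87, 0) (87, 35) (0, 35)]
2. ⊥bis P1·P0 via (34.13,23.96): [(25.5718, 0) (87, 0) (87, 35) (38.0733, 35)]  |A|=1931.2097
3. ⊥bis P1·P2 via (42.725,10.19): [(32.8362, 20.3377) (52.655, 0) (87, 0) (87, 35) (38.0733, 35)]  |A|=1655.8044
4. canonical 5-gon: [(32.8362, 20.3377) (52.655, 0) (87, 0) (87, 35) (38.0733, 35)]
5. shoelace: 1655.8044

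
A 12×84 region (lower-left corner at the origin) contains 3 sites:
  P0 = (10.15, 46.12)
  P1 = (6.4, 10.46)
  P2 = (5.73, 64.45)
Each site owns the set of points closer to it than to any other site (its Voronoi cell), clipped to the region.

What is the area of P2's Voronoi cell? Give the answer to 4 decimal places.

1. box [0,12]×[0,84]: [(0, 0) (12, 0) (12, 84) (0, 84)]
2. ⊥bis P2·P0 via (7.94,55.285): [(0, 53.3704) (12, 56.264) (12, 84) (0, 84)]  |A|=350.1936
3. ⊥bis P2·P1 via (6.065,37.455): [(0, 53.3704) (12, 56.264) (12, 84) (0, 84)]  |A|=350.1936
4. canonical 4-gon: [(0, 53.3704) (12, 56.264) (12, 84) (0, 84)]
5. shoelace: 350.1936

Area of P2's cell: 350.1936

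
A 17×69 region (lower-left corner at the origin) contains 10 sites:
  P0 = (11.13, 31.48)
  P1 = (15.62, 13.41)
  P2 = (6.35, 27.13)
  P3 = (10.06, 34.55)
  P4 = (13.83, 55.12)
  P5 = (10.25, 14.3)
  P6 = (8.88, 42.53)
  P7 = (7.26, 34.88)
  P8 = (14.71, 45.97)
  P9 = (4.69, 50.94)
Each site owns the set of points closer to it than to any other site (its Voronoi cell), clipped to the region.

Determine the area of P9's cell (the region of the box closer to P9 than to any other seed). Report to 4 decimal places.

Area of P9's cell: 161.2937

1. box [0,17]×[0,69]: [(0, 0) (17, 0) (17, 69) (0, 69)]
2. ⊥bis P9·P0 via (7.91,41.21): [(0, 38.5923) (17, 44.2182) (17, 69) (0, 69)]  |A|=469.1107
3. ⊥bis P9·P1 via (10.155,32.175): [(0, 38.5923) (17, 44.2182) (17, 69) (0, 69)]  |A|=469.1107
4. ⊥bis P9·P2 via (5.52,39.035): [(0, 38.6502) (0.2215, 38.6656) (17, 44.2182) (17, 69) (0, 69)]  |A|=469.1043
5. ⊥bis P9·P3 via (7.375,42.745): [(0, 40.3287) (17, 45.8985) (17, 69) (0, 69)]  |A|=440.0689
6. ⊥bis P9·P4 via (9.26,53.03): [(0, 40.3287) (13.1051, 44.6224) (1.9564, 69) (0, 69)]  |A|=211.7163
7. ⊥bis P9·P5 via (7.47,32.62): [(0, 40.3287) (13.1051, 44.6224) (1.9564, 69) (0, 69)]  |A|=211.7163
8. ⊥bis P9·P6 via (6.785,46.735): [(0, 43.3546) (11.1454, 48.9074) (1.9564, 69) (0, 69)]  |A|=162.5688
9. ⊥bis P9·P7 via (5.975,42.91): [(0, 43.3546) (11.1454, 48.9074) (1.9564, 69) (0, 69)]  |A|=162.5688
10. ⊥bis P9·P8 via (9.7,48.455): [(0, 43.3546) (9.5236, 48.0994) (10.5597, 50.1882) (1.9564, 69) (0, 69)]  |A|=161.2937
11. canonical 5-gon: [(0, 43.3546) (9.5236, 48.0994) (10.5597, 50.1882) (1.9564, 69) (0, 69)]
12. shoelace: 161.2937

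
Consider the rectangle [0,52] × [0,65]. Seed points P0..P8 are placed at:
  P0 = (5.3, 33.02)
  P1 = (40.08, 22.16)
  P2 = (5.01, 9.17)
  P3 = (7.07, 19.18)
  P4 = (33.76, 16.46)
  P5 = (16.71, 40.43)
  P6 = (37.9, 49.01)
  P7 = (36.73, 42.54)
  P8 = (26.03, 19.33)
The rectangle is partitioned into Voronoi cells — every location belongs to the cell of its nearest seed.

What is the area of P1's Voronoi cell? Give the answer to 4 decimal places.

1. box [0,52]×[0,65]: [(0, 0) (52, 0) (52, 65) (0, 65)]
2. ⊥bis P1·P0 via (22.69,27.59): [(14.0751, 0) (52, 0) (52, 65) (34.3712, 65)]  |A|=1805.4959
3. ⊥bis P1·P2 via (22.545,15.665): [(20.6033, 20.9072) (28.3473, 0) (52, 0) (52, 65) (34.3712, 65)]  |A|=1656.2995
4. ⊥bis P1·P3 via (23.575,20.67): [(22.8919, 28.2367) (24.5044, 10.3751) (28.3473, 0) (52, 0) (52, 65) (34.3712, 65)]  |A|=1629.9511
5. ⊥bis P1·P4 via (36.92,19.31): [(24.4291, 33.1596) (52, 2.5897) (52, 65) (34.3712, 65)]  |A|=1141.0082
6. ⊥bis P1·P5 via (28.395,31.295): [(27.3344, 29.9383) (52, 2.5897) (52, 61.4892)]  |A|=726.3972
7. ⊥bis P1·P6 via (38.99,35.585): [(31.258, 34.9572) (27.3344, 29.9383) (52, 2.5897) (52, 36.6413)]  |A|=468.6995
8. ⊥bis P1·P7 via (38.405,32.35): [(27.8654, 30.6175) (27.3344, 29.9383) (52, 2.5897) (52, 34.5847)]  |A|=401.7317
9. ⊥bis P1·P8 via (33.055,20.745): [(30.9639, 31.1268) (32.3158, 24.415) (52, 2.5897) (52, 34.5847)]  |A|=387.831
10. canonical 4-gon: [(30.9639, 31.1268) (32.3158, 24.415) (52, 2.5897) (52, 34.5847)]
11. shoelace: 387.831

Area of P1's cell: 387.8310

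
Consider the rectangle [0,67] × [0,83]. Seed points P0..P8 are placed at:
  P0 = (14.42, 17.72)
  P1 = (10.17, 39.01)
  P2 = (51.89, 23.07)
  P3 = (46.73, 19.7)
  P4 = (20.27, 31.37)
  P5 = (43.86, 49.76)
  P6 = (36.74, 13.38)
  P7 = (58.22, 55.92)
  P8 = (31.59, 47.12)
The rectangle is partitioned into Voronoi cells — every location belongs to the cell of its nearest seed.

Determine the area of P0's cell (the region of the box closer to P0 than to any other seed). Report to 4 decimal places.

Area of P0's cell: 627.6632

1. box [0,67]×[0,83]: [(0, 0) (67, 0) (67, 83) (0, 83)]
2. ⊥bis P0·P1 via (12.295,28.365): [(0, 25.9106) (0, 0) (67, 0) (67, 39.2854)]  |A|=2184.0681
3. ⊥bis P0·P2 via (33.155,20.395): [(31.4705, 32.1929) (0, 25.9106) (0, 0) (36.067, 0)]  |A|=988.2607
4. ⊥bis P0·P3 via (30.575,18.71): [(29.7696, 31.8533) (0, 25.9106) (0, 0) (31.7216, 0)]  |A|=890.893
5. ⊥bis P0·P4 via (17.345,24.545): [(30.5646, 18.8795) (9.6593, 27.8389) (0, 25.9106) (0, 0) (31.7216, 0)]  |A|=758.8431
6. ⊥bis P0·P5 via (29.14,33.74): [(30.5646, 18.8795) (9.6593, 27.8389) (0, 25.9106) (0, 0) (31.7216, 0)]  |A|=758.8431
7. ⊥bis P0·P6 via (25.58,15.55): [(26.561, 20.5953) (9.6593, 27.8389) (0, 25.9106) (0, 0) (22.5564, 0)]  |A|=627.6632
8. ⊥bis P0·P7 via (36.32,36.82): [(26.561, 20.5953) (9.6593, 27.8389) (0, 25.9106) (0, 0) (22.5564, 0)]  |A|=627.6632
9. ⊥bis P0·P8 via (23.005,32.42): [(26.561, 20.5953) (9.6593, 27.8389) (0, 25.9106) (0, 0) (22.5564, 0)]  |A|=627.6632
10. canonical 5-gon: [(26.561, 20.5953) (9.6593, 27.8389) (0, 25.9106) (0, 0) (22.5564, 0)]
11. shoelace: 627.6632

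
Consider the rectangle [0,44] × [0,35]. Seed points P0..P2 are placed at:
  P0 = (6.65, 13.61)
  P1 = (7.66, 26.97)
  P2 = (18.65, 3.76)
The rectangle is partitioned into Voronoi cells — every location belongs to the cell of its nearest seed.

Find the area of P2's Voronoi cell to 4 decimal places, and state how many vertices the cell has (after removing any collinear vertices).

1. box [0,44]×[0,35]: [(0, 0) (44, 0) (44, 35) (0, 35)]
2. ⊥bis P2·P0 via (12.65,8.685): [(5.5211, 0) (44, 0) (44, 35) (34.2502, 35)]  |A|=844.0024
3. ⊥bis P2·P1 via (13.155,15.365): [(21.2981, 19.2208) (5.5211, 0) (44, 0) (44, 29.9702)]  |A|=709.9876
4. canonical 4-gon: [(21.2981, 19.2208) (5.5211, 0) (44, 0) (44, 29.9702)]
5. shoelace: 709.9876

Area of P2's cell: 709.9876 (4 vertices)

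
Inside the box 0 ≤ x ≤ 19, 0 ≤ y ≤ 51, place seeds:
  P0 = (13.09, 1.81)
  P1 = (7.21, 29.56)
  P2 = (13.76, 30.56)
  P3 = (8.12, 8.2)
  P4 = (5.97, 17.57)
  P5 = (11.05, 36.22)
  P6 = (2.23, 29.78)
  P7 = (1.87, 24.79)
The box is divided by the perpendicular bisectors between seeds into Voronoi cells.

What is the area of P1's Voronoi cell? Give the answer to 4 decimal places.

Area of P1's cell: 57.1297

1. box [0,19]×[0,51]: [(0, 0) (19, 0) (19, 51) (0, 51)]
2. ⊥bis P1·P0 via (10.15,15.685): [(0, 13.5343) (19, 17.5602) (19, 51) (0, 51)]  |A|=673.6019
3. ⊥bis P1·P2 via (10.485,30.06): [(0, 13.5343) (12.6004, 16.2042) (7.2881, 51) (0, 51)]  |A|=362.8379
4. ⊥bis P1·P3 via (7.665,18.88): [(0, 18.5534) (12.1626, 19.0716) (7.2881, 51) (0, 51)]  |A|=313.6654
5. ⊥bis P1·P4 via (6.59,23.565): [(0, 24.2465) (11.555, 23.0515) (7.2881, 51) (0, 51)]  |A|=256.4131
6. ⊥bis P1·P5 via (9.13,32.89): [(0, 38.1541) (0, 24.2465) (11.555, 23.0515) (10.142, 32.3065)]  |A|=123.152
7. ⊥bis P1·P6 via (4.72,29.67): [(4.9683, 35.2896) (4.46, 23.7853) (11.555, 23.0515) (10.142, 32.3065)]  |A|=62.8317
8. ⊥bis P1·P7 via (4.54,27.175): [(4.9683, 35.2896) (4.6065, 27.1006) (7.8842, 23.4312) (11.555, 23.0515) (10.142, 32.3065)]  |A|=57.1297
9. canonical 5-gon: [(4.9683, 35.2896) (4.6065, 27.1006) (7.8842, 23.4312) (11.555, 23.0515) (10.142, 32.3065)]
10. shoelace: 57.1297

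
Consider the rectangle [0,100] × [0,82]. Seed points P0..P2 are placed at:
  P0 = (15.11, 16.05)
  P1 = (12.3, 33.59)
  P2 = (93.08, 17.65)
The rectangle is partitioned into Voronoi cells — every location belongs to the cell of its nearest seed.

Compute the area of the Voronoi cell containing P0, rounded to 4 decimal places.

1. box [0,100]×[0,82]: [(0, 0) (100, 0) (100, 82) (0, 82)]
2. ⊥bis P0·P1 via (13.705,24.82): [(0, 22.6244) (0, 0) (100, 0) (100, 38.6449)]  |A|=3063.4649
3. ⊥bis P0·P2 via (54.095,16.85): [(53.7996, 31.2434) (0, 22.6244) (0, 0) (54.4408, 0)]  |A|=1459.0486
4. canonical 4-gon: [(53.7996, 31.2434) (0, 22.6244) (0, 0) (54.4408, 0)]
5. shoelace: 1459.0486

Area of P0's cell: 1459.0486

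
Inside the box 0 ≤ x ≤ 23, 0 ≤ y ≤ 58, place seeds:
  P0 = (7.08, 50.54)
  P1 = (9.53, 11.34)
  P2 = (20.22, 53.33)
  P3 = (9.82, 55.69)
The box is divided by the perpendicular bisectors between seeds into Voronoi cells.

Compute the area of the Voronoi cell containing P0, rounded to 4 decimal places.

1. box [0,23]×[0,58]: [(0, 0) (23, 0) (23, 58) (0, 58)]
2. ⊥bis P0·P1 via (8.305,30.94): [(0, 30.4209) (23, 31.8584) (23, 58) (0, 58)]  |A|=617.7872
3. ⊥bis P0·P2 via (13.65,51.935): [(0, 30.4209) (17.9795, 31.5447) (12.3622, 58) (0, 58)]  |A|=411.4518
4. ⊥bis P0·P3 via (8.45,53.115): [(0, 57.6107) (0, 30.4209) (17.9795, 31.5447) (14.0298, 50.1463)]  |A|=360.1767
5. canonical 4-gon: [(0, 57.6107) (0, 30.4209) (17.9795, 31.5447) (14.0298, 50.1463)]
6. shoelace: 360.1767

Area of P0's cell: 360.1767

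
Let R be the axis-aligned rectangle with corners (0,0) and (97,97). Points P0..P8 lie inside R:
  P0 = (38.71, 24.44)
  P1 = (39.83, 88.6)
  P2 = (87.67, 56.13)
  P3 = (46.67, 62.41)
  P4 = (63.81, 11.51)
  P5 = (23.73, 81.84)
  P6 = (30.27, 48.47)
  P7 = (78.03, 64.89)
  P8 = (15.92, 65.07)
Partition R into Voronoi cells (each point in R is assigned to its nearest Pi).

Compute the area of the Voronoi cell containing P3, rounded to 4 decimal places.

Area of P3's cell: 881.4790

1. box [0,97]×[0,97]: [(0, 0) (97, 0) (97, 97) (0, 97)]
2. ⊥bis P3·P0 via (42.69,43.425): [(0, 52.3745) (97, 32.0395) (97, 97) (0, 97)]  |A|=5314.9214
3. ⊥bis P3·P1 via (43.25,75.505): [(0, 64.2095) (0, 52.3745) (97, 32.0395) (97, 89.5428)]  |A|=3362.9064
4. ⊥bis P3·P2 via (67.17,59.27): [(70.7571, 82.689) (0, 64.2095) (0, 52.3745) (64.0569, 38.9457)]  |A|=1864.7231
5. ⊥bis P3·P4 via (55.24,36.96): [(64.2157, 39.9825) (70.7571, 82.689) (0, 64.2095) (0, 52.3745) (62.2572, 39.323)]  |A|=1863.7602
6. ⊥bis P3·P5 via (35.2,72.125): [(64.2157, 39.9825) (70.7571, 82.689) (36.5895, 73.7655) (15.6862, 49.0861) (62.2572, 39.323)]  |A|=1419.3097
7. ⊥bis P3·P6 via (38.47,55.44): [(64.2157, 39.9825) (70.7571, 82.689) (36.5895, 73.7655) (29.7535, 65.6947) (49.9822, 41.8963) (62.2572, 39.323)]  |A|=1083.9352
8. ⊥bis P3·P7 via (62.35,63.65): [(64.2157, 39.9825) (64.2196, 40.0081) (61.045, 80.1525) (36.5895, 73.7655) (29.7535, 65.6947) (49.9822, 41.8963) (62.2572, 39.323)]  |A|=884.9649
9. ⊥bis P3·P8 via (31.295,63.74): [(64.2157, 39.9825) (64.2196, 40.0081) (61.045, 80.1525) (36.5895, 73.7655) (31.6587, 67.9439) (31.3061, 63.8681) (49.9822, 41.8963) (62.2572, 39.323)]  |A|=881.479
10. canonical 8-gon: [(64.2157, 39.9825) (64.2196, 40.0081) (61.045, 80.1525) (36.5895, 73.7655) (31.6587, 67.9439) (31.3061, 63.8681) (49.9822, 41.8963) (62.2572, 39.323)]
11. shoelace: 881.479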